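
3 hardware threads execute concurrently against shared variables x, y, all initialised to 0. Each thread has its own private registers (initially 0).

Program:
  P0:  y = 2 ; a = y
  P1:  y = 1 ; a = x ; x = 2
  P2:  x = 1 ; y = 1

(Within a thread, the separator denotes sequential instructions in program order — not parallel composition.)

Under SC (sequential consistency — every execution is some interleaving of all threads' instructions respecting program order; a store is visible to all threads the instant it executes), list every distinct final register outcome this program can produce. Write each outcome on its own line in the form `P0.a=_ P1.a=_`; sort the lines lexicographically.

P0.a=1 P1.a=0
P0.a=1 P1.a=1
P0.a=2 P1.a=0
P0.a=2 P1.a=1

outcome vector order: (P0.a,P1.a)
|SC outcomes| = 4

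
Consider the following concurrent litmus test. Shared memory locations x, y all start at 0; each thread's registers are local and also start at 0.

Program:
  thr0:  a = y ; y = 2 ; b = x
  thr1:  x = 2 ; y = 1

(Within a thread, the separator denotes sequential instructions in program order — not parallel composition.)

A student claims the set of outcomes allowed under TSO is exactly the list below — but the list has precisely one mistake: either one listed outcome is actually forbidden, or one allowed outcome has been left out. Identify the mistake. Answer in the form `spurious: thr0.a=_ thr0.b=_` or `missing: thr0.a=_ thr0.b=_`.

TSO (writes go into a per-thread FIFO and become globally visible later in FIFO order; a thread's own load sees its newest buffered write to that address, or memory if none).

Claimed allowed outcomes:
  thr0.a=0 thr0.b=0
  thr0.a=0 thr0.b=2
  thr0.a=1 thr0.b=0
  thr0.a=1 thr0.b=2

spurious: thr0.a=1 thr0.b=0

outcome vector order: (thr0.a,thr0.b)
TSO: 3 outcomes — {00, 02, 12}
claimed∖TSO = {10}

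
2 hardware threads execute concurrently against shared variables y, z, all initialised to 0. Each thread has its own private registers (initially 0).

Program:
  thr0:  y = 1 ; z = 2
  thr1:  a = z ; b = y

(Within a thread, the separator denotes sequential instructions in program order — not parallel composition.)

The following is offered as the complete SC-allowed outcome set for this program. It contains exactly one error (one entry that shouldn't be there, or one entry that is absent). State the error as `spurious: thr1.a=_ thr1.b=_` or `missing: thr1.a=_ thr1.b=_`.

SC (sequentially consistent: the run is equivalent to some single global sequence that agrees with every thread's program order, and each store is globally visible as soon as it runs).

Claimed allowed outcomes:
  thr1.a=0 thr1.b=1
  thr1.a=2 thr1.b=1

missing: thr1.a=0 thr1.b=0

outcome vector order: (thr1.a,thr1.b)
SC (3): <0 0> <0 1> <2 1>
SC∖claimed = {<0 0>}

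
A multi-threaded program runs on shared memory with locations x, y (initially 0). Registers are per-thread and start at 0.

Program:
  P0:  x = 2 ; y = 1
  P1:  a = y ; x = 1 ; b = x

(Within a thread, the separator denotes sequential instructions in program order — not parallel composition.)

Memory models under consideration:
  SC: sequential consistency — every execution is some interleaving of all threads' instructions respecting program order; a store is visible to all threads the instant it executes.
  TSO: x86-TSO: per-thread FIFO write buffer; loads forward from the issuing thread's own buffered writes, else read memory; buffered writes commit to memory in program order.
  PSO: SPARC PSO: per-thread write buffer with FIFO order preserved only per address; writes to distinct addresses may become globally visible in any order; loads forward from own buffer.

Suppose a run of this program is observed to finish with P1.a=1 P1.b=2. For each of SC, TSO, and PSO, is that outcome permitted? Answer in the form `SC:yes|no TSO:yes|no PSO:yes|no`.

outcome vector order: (P1.a,P1.b)
SC: 3 outcomes — {01; 02; 11}
TSO: 3 outcomes — {01; 02; 11}
PSO: 4 outcomes — {01; 02; 11; 12}
target 12 ∈ {PSO}

SC:no TSO:no PSO:yes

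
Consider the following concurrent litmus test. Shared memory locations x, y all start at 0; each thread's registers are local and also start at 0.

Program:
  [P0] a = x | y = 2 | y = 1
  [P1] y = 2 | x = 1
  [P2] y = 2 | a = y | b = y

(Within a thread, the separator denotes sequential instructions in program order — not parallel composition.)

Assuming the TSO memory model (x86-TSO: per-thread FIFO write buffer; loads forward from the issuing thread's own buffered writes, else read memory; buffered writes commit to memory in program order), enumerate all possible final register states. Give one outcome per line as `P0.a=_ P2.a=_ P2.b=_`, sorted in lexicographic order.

P0.a=0 P2.a=1 P2.b=1
P0.a=0 P2.a=1 P2.b=2
P0.a=0 P2.a=2 P2.b=1
P0.a=0 P2.a=2 P2.b=2
P0.a=1 P2.a=1 P2.b=1
P0.a=1 P2.a=2 P2.b=1
P0.a=1 P2.a=2 P2.b=2

outcome vector order: (P0.a,P2.a,P2.b)
|TSO outcomes| = 7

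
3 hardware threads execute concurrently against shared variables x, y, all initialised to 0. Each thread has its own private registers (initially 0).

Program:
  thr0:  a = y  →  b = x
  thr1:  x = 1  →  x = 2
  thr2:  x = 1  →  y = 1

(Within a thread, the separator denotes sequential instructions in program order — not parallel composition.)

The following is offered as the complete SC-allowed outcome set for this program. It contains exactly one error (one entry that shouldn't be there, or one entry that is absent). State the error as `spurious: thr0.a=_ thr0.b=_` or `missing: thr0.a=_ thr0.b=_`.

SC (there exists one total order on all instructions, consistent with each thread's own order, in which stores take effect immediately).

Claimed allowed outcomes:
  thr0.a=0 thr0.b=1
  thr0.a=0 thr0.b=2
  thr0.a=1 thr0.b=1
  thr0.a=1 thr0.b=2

missing: thr0.a=0 thr0.b=0

outcome vector order: (thr0.a,thr0.b)
SC (5): 00, 01, 02, 11, 12
SC∖claimed = {00}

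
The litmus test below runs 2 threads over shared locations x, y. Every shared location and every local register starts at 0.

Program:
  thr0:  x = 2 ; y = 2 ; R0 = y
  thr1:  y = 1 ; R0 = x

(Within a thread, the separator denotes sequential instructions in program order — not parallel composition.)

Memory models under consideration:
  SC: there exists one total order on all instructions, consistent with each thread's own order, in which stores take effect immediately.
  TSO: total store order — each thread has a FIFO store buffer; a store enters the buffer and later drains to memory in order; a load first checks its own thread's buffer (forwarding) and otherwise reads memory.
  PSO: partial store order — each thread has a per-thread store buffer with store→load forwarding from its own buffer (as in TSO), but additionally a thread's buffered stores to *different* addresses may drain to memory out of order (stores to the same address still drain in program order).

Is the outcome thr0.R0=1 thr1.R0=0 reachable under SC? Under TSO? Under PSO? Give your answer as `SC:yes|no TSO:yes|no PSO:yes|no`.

SC:no TSO:yes PSO:yes

outcome vector order: (thr0.R0,thr1.R0)
under SC → <1 2> <2 0> <2 2>
under TSO → <1 0> <1 2> <2 0> <2 2>
under PSO → <1 0> <1 2> <2 0> <2 2>
target <1 0> ∈ {TSO,PSO}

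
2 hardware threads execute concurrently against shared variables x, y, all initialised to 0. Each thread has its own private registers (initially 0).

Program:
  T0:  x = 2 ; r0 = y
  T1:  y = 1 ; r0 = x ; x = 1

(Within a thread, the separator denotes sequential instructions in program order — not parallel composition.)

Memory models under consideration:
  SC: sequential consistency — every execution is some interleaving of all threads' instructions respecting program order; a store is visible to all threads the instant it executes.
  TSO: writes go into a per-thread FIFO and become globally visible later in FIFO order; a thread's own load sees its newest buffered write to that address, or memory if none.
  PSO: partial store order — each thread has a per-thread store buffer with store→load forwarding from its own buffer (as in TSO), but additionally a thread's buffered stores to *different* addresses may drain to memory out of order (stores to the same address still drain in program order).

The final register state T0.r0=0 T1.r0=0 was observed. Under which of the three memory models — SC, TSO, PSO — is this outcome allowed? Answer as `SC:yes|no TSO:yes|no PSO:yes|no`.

outcome vector order: (T0.r0,T1.r0)
SC: 3 outcomes — {<0 2> <1 0> <1 2>}
TSO: 4 outcomes — {<0 0> <0 2> <1 0> <1 2>}
PSO: 4 outcomes — {<0 0> <0 2> <1 0> <1 2>}
target <0 0> ∈ {TSO,PSO}

SC:no TSO:yes PSO:yes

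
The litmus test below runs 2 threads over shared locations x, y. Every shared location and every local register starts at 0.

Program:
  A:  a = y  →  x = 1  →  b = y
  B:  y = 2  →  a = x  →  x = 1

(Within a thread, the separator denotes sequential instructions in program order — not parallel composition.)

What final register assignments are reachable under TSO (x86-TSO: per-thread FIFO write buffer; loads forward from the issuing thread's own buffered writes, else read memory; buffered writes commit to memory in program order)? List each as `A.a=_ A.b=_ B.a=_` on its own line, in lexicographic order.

outcome vector order: (A.a,A.b,B.a)
|TSO outcomes| = 6

A.a=0 A.b=0 B.a=0
A.a=0 A.b=0 B.a=1
A.a=0 A.b=2 B.a=0
A.a=0 A.b=2 B.a=1
A.a=2 A.b=2 B.a=0
A.a=2 A.b=2 B.a=1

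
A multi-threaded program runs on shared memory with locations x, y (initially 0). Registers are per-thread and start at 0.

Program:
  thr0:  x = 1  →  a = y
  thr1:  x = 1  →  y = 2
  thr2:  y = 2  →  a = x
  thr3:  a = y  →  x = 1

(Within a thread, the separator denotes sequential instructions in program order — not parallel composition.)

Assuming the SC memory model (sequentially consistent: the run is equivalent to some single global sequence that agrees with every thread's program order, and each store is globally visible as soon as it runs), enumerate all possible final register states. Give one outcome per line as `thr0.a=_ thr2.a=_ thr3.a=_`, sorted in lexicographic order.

thr0.a=0 thr2.a=1 thr3.a=0
thr0.a=0 thr2.a=1 thr3.a=2
thr0.a=2 thr2.a=0 thr3.a=0
thr0.a=2 thr2.a=0 thr3.a=2
thr0.a=2 thr2.a=1 thr3.a=0
thr0.a=2 thr2.a=1 thr3.a=2

outcome vector order: (thr0.a,thr2.a,thr3.a)
|SC outcomes| = 6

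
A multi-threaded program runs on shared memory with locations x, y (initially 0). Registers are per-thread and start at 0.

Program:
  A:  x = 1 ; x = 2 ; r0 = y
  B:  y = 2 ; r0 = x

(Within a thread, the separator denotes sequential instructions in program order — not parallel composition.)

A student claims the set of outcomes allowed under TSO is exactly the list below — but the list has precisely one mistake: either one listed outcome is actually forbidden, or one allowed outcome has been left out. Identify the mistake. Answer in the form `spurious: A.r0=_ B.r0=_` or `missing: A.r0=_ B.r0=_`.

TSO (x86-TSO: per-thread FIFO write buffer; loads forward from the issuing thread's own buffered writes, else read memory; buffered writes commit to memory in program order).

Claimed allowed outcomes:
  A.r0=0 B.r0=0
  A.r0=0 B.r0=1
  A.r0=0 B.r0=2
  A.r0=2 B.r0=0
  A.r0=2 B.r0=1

outcome vector order: (A.r0,B.r0)
TSO: 6 outcomes — {00 01 02 20 21 22}
TSO∖claimed = {22}

missing: A.r0=2 B.r0=2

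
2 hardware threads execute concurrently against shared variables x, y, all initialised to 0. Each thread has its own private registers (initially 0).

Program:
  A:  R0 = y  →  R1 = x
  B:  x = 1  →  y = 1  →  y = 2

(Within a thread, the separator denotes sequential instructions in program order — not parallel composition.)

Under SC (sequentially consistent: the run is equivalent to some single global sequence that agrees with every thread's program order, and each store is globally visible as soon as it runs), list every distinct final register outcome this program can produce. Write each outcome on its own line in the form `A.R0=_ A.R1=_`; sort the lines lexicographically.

A.R0=0 A.R1=0
A.R0=0 A.R1=1
A.R0=1 A.R1=1
A.R0=2 A.R1=1

outcome vector order: (A.R0,A.R1)
|SC outcomes| = 4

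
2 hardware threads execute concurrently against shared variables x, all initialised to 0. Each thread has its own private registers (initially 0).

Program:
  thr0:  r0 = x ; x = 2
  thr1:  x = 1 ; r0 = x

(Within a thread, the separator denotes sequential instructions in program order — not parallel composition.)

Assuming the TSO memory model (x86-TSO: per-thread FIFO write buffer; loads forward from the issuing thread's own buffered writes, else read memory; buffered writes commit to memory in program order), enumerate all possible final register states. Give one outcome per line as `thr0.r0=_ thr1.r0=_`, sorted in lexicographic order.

thr0.r0=0 thr1.r0=1
thr0.r0=0 thr1.r0=2
thr0.r0=1 thr1.r0=1
thr0.r0=1 thr1.r0=2

outcome vector order: (thr0.r0,thr1.r0)
|TSO outcomes| = 4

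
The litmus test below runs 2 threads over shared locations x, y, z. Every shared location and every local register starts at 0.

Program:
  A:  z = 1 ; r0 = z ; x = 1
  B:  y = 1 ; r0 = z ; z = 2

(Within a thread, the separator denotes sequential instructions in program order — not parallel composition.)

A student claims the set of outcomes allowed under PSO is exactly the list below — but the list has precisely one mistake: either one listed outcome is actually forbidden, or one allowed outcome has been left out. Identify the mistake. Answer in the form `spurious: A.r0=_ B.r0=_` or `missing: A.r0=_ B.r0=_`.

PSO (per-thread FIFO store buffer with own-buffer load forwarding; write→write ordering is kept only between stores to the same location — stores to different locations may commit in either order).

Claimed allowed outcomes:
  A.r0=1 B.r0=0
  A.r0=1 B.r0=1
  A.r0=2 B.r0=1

outcome vector order: (A.r0,B.r0)
PSO: 4 outcomes — {1/0; 1/1; 2/0; 2/1}
PSO∖claimed = {2/0}

missing: A.r0=2 B.r0=0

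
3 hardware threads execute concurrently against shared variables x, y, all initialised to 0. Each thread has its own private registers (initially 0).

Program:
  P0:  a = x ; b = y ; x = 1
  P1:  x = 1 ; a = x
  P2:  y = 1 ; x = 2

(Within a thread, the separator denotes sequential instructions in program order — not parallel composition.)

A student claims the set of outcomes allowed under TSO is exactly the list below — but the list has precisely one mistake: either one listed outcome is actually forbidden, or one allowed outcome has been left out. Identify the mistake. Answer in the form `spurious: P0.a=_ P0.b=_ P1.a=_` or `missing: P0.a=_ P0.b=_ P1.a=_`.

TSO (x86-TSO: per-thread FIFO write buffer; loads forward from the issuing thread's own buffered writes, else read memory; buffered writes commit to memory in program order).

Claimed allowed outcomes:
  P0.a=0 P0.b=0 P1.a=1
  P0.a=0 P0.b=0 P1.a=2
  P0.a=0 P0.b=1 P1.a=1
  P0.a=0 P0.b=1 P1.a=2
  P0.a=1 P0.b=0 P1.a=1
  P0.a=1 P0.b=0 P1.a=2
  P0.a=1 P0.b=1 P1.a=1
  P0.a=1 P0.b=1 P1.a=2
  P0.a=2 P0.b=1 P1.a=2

missing: P0.a=2 P0.b=1 P1.a=1

outcome vector order: (P0.a,P0.b,P1.a)
TSO (10): 001; 002; 011; 012; 101; 102; 111; 112; 211; 212
TSO∖claimed = {211}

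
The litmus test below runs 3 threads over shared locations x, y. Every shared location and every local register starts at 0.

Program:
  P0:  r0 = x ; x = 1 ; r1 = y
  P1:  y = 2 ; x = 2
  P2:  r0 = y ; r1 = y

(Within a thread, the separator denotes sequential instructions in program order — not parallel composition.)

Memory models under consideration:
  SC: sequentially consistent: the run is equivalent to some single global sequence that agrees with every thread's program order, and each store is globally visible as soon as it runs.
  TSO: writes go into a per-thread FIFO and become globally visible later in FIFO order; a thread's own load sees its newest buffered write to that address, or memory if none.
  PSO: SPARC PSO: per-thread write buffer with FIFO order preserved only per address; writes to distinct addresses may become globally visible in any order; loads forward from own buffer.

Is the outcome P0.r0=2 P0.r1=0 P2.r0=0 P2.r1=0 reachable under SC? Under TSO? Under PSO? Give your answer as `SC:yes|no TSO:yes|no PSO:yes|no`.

outcome vector order: (P0.r0,P0.r1,P2.r0,P2.r1)
[SC] allowed = {0/0/0/0 0/0/0/2 0/0/2/2 0/2/0/0 0/2/0/2 0/2/2/2 2/2/0/0 2/2/0/2 2/2/2/2}
[TSO] allowed = {0/0/0/0 0/0/0/2 0/0/2/2 0/2/0/0 0/2/0/2 0/2/2/2 2/2/0/0 2/2/0/2 2/2/2/2}
[PSO] allowed = {0/0/0/0 0/0/0/2 0/0/2/2 0/2/0/0 0/2/0/2 0/2/2/2 2/0/0/0 2/0/0/2 2/0/2/2 2/2/0/0 2/2/0/2 2/2/2/2}
target 2/0/0/0 ∈ {PSO}

SC:no TSO:no PSO:yes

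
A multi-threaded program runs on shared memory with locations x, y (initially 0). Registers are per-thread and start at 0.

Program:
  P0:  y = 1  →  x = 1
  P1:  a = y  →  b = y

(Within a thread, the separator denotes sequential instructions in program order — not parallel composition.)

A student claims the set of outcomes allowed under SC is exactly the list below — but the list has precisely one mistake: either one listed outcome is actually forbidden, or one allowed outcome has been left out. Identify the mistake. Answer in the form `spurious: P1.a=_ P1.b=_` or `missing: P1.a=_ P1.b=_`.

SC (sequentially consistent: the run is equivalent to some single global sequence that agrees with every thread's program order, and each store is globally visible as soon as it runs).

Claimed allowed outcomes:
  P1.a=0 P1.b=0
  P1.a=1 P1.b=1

outcome vector order: (P1.a,P1.b)
[SC] allowed = {00 01 11}
SC∖claimed = {01}

missing: P1.a=0 P1.b=1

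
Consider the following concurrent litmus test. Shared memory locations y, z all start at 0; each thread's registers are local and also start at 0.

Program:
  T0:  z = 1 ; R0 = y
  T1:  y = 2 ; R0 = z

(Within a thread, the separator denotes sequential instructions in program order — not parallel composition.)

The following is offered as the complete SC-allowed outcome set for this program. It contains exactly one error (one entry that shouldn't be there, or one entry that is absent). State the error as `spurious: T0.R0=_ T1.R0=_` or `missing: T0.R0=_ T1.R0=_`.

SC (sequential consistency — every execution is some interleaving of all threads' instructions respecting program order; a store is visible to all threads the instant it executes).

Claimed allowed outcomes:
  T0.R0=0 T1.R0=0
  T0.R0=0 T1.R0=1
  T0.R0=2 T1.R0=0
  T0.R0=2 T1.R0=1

spurious: T0.R0=0 T1.R0=0

outcome vector order: (T0.R0,T1.R0)
under SC → 01; 20; 21
claimed∖SC = {00}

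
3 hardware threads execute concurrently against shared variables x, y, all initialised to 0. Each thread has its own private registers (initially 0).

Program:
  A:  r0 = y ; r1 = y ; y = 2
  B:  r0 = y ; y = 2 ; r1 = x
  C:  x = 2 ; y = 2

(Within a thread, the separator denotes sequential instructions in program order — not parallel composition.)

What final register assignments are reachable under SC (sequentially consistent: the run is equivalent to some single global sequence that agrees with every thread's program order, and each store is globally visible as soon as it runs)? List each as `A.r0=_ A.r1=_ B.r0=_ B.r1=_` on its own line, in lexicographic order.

A.r0=0 A.r1=0 B.r0=0 B.r1=0
A.r0=0 A.r1=0 B.r0=0 B.r1=2
A.r0=0 A.r1=0 B.r0=2 B.r1=0
A.r0=0 A.r1=0 B.r0=2 B.r1=2
A.r0=0 A.r1=2 B.r0=0 B.r1=0
A.r0=0 A.r1=2 B.r0=0 B.r1=2
A.r0=0 A.r1=2 B.r0=2 B.r1=2
A.r0=2 A.r1=2 B.r0=0 B.r1=0
A.r0=2 A.r1=2 B.r0=0 B.r1=2
A.r0=2 A.r1=2 B.r0=2 B.r1=2

outcome vector order: (A.r0,A.r1,B.r0,B.r1)
|SC outcomes| = 10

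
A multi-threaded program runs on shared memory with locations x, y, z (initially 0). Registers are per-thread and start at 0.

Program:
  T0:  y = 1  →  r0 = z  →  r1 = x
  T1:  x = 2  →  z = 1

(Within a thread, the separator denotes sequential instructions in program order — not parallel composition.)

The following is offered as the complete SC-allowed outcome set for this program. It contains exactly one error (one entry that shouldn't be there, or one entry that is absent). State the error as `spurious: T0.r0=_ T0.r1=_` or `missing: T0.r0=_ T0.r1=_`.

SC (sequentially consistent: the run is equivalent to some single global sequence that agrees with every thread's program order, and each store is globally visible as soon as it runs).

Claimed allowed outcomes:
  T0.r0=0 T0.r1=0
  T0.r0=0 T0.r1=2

missing: T0.r0=1 T0.r1=2

outcome vector order: (T0.r0,T0.r1)
SC: 3 outcomes — {<0 0> <0 2> <1 2>}
SC∖claimed = {<1 2>}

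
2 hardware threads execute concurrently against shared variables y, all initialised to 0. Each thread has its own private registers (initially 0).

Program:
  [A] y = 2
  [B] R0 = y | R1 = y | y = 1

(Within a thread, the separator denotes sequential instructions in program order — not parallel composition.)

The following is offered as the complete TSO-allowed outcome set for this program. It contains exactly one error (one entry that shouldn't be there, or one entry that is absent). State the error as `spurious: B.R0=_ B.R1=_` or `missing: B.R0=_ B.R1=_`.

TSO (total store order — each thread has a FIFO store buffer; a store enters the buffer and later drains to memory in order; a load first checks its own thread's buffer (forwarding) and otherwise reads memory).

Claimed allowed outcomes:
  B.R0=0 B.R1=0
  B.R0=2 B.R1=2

missing: B.R0=0 B.R1=2

outcome vector order: (B.R0,B.R1)
TSO: 3 outcomes — {00 02 22}
TSO∖claimed = {02}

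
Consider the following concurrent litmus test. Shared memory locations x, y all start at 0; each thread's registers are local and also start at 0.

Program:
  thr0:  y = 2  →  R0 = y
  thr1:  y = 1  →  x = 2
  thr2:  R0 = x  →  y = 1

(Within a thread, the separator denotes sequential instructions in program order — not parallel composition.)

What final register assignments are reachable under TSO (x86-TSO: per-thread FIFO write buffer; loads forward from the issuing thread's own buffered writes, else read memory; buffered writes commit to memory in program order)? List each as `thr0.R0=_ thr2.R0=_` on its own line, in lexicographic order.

outcome vector order: (thr0.R0,thr2.R0)
|TSO outcomes| = 4

thr0.R0=1 thr2.R0=0
thr0.R0=1 thr2.R0=2
thr0.R0=2 thr2.R0=0
thr0.R0=2 thr2.R0=2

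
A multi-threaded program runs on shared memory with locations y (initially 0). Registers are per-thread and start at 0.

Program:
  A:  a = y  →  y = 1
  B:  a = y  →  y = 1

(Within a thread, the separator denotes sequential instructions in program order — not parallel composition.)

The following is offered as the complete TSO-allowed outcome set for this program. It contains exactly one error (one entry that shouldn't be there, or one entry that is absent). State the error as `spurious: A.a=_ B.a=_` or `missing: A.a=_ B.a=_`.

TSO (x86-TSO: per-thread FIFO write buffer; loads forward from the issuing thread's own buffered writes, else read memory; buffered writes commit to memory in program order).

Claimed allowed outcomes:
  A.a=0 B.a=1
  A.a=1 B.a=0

missing: A.a=0 B.a=0

outcome vector order: (A.a,B.a)
under TSO → 0/0 0/1 1/0
TSO∖claimed = {0/0}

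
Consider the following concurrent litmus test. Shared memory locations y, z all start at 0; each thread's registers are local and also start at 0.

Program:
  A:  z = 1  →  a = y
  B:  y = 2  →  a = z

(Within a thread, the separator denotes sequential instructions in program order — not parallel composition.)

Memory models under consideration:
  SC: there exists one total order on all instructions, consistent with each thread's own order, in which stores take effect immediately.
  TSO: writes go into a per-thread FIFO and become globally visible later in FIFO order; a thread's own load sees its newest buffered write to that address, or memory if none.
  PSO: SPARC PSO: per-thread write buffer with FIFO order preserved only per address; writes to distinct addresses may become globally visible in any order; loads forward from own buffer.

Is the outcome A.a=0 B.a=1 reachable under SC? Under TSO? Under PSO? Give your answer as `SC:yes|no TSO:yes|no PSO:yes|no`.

outcome vector order: (A.a,B.a)
under SC → <0 1>; <2 0>; <2 1>
under TSO → <0 0>; <0 1>; <2 0>; <2 1>
under PSO → <0 0>; <0 1>; <2 0>; <2 1>
target <0 1> ∈ {SC,TSO,PSO}

SC:yes TSO:yes PSO:yes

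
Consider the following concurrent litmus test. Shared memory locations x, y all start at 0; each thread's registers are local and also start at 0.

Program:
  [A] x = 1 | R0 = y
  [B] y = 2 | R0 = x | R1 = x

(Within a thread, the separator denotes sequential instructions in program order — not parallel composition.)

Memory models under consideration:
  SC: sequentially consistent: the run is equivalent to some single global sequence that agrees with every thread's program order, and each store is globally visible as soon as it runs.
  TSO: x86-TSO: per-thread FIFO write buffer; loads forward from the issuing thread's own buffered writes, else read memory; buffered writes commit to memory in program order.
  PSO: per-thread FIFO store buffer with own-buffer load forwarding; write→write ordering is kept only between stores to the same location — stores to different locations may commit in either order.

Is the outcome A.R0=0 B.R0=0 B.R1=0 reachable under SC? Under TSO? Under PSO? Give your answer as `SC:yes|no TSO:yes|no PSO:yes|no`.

SC:no TSO:yes PSO:yes

outcome vector order: (A.R0,B.R0,B.R1)
under SC → <0 1 1>, <2 0 0>, <2 0 1>, <2 1 1>
under TSO → <0 0 0>, <0 0 1>, <0 1 1>, <2 0 0>, <2 0 1>, <2 1 1>
under PSO → <0 0 0>, <0 0 1>, <0 1 1>, <2 0 0>, <2 0 1>, <2 1 1>
target <0 0 0> ∈ {TSO,PSO}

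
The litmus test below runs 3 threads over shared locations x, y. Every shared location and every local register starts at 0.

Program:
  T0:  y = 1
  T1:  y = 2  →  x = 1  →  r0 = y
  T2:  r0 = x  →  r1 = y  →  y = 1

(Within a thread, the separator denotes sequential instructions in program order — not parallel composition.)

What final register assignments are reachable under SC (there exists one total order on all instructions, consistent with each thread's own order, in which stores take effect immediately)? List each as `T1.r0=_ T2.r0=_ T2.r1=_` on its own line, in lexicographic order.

T1.r0=1 T2.r0=0 T2.r1=0
T1.r0=1 T2.r0=0 T2.r1=1
T1.r0=1 T2.r0=0 T2.r1=2
T1.r0=1 T2.r0=1 T2.r1=1
T1.r0=1 T2.r0=1 T2.r1=2
T1.r0=2 T2.r0=0 T2.r1=0
T1.r0=2 T2.r0=0 T2.r1=1
T1.r0=2 T2.r0=0 T2.r1=2
T1.r0=2 T2.r0=1 T2.r1=1
T1.r0=2 T2.r0=1 T2.r1=2

outcome vector order: (T1.r0,T2.r0,T2.r1)
|SC outcomes| = 10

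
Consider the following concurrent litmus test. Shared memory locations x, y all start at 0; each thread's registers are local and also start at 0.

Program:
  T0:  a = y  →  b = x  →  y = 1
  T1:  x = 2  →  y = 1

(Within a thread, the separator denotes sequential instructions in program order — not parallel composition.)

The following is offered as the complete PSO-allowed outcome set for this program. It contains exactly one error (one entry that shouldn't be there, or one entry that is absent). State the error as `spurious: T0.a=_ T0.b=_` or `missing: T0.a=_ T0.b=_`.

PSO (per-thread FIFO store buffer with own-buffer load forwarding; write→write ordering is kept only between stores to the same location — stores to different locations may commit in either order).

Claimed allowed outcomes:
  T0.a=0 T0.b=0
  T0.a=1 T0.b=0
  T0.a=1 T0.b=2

outcome vector order: (T0.a,T0.b)
under PSO → (0,0), (0,2), (1,0), (1,2)
PSO∖claimed = {(0,2)}

missing: T0.a=0 T0.b=2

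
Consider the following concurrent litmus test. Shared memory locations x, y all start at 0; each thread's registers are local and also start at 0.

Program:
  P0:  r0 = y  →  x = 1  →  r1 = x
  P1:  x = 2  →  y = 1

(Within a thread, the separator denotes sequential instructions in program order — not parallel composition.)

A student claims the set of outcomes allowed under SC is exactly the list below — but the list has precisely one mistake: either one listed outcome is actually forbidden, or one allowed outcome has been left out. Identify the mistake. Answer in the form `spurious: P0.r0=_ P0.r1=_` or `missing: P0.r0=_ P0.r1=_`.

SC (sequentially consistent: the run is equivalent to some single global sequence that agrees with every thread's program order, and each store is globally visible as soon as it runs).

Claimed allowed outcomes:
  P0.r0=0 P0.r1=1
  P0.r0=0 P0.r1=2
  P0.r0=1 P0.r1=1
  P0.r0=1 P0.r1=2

outcome vector order: (P0.r0,P0.r1)
SC (3): 01, 02, 11
claimed∖SC = {12}

spurious: P0.r0=1 P0.r1=2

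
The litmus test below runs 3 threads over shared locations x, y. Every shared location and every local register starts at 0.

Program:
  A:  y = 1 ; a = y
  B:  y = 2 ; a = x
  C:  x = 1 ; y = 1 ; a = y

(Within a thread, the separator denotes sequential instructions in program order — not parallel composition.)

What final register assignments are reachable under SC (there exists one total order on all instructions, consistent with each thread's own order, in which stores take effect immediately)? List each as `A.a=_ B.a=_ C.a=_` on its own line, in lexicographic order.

A.a=1 B.a=0 C.a=1
A.a=1 B.a=1 C.a=1
A.a=1 B.a=1 C.a=2
A.a=2 B.a=0 C.a=1
A.a=2 B.a=1 C.a=1
A.a=2 B.a=1 C.a=2

outcome vector order: (A.a,B.a,C.a)
|SC outcomes| = 6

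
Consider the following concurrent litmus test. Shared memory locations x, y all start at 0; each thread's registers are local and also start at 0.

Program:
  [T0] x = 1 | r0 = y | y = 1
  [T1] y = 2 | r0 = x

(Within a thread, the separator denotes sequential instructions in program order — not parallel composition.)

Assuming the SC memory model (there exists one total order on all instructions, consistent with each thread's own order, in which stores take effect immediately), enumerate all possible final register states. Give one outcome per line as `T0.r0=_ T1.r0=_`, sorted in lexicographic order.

outcome vector order: (T0.r0,T1.r0)
|SC outcomes| = 3

T0.r0=0 T1.r0=1
T0.r0=2 T1.r0=0
T0.r0=2 T1.r0=1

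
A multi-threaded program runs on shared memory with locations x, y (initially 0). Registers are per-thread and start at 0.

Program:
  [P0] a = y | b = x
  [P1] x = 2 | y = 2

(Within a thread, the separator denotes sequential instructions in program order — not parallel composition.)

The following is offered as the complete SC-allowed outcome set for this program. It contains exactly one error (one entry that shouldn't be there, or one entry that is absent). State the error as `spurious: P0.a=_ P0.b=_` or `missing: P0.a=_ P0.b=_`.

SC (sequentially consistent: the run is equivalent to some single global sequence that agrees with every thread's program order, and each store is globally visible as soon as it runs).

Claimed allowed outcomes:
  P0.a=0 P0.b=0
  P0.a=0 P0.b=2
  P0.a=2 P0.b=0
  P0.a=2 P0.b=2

spurious: P0.a=2 P0.b=0

outcome vector order: (P0.a,P0.b)
SC: 3 outcomes — {<0 0> <0 2> <2 2>}
claimed∖SC = {<2 0>}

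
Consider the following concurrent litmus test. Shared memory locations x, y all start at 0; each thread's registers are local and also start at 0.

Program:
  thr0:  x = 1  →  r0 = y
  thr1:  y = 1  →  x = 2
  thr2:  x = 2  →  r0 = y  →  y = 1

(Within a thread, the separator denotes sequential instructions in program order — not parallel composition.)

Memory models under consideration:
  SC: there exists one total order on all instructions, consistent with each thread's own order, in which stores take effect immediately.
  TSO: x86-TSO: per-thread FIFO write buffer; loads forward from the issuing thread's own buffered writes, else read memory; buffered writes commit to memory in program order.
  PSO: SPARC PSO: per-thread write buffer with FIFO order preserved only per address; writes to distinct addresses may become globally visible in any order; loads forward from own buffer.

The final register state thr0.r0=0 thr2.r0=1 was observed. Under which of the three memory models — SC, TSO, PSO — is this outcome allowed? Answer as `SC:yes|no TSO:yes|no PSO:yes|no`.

outcome vector order: (thr0.r0,thr2.r0)
under SC → 00; 01; 10; 11
under TSO → 00; 01; 10; 11
under PSO → 00; 01; 10; 11
target 01 ∈ {SC,TSO,PSO}

SC:yes TSO:yes PSO:yes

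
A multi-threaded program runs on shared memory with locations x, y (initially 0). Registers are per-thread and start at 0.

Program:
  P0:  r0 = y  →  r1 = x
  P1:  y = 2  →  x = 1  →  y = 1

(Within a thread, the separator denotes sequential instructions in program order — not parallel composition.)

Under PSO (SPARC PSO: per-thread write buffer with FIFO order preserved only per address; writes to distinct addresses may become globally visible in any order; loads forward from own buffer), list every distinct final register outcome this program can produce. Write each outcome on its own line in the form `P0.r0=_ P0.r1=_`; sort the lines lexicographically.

P0.r0=0 P0.r1=0
P0.r0=0 P0.r1=1
P0.r0=1 P0.r1=0
P0.r0=1 P0.r1=1
P0.r0=2 P0.r1=0
P0.r0=2 P0.r1=1

outcome vector order: (P0.r0,P0.r1)
|PSO outcomes| = 6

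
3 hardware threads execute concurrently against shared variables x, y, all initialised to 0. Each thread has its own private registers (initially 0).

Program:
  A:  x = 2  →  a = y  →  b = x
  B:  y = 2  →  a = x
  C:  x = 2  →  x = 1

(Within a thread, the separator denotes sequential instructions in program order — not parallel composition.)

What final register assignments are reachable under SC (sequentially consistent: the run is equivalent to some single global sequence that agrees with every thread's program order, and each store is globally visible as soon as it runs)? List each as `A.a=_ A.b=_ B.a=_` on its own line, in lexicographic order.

A.a=0 A.b=1 B.a=1
A.a=0 A.b=1 B.a=2
A.a=0 A.b=2 B.a=1
A.a=0 A.b=2 B.a=2
A.a=2 A.b=1 B.a=0
A.a=2 A.b=1 B.a=1
A.a=2 A.b=1 B.a=2
A.a=2 A.b=2 B.a=0
A.a=2 A.b=2 B.a=1
A.a=2 A.b=2 B.a=2

outcome vector order: (A.a,A.b,B.a)
|SC outcomes| = 10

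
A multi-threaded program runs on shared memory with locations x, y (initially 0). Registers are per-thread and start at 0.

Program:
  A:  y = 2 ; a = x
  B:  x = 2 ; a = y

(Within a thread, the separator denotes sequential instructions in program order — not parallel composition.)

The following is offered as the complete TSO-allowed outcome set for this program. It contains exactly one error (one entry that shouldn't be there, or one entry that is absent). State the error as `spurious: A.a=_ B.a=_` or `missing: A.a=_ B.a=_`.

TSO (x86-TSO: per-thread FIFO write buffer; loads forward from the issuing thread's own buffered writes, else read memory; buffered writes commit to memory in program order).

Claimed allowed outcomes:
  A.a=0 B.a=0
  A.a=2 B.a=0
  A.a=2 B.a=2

outcome vector order: (A.a,B.a)
[TSO] allowed = {<0 0>, <0 2>, <2 0>, <2 2>}
TSO∖claimed = {<0 2>}

missing: A.a=0 B.a=2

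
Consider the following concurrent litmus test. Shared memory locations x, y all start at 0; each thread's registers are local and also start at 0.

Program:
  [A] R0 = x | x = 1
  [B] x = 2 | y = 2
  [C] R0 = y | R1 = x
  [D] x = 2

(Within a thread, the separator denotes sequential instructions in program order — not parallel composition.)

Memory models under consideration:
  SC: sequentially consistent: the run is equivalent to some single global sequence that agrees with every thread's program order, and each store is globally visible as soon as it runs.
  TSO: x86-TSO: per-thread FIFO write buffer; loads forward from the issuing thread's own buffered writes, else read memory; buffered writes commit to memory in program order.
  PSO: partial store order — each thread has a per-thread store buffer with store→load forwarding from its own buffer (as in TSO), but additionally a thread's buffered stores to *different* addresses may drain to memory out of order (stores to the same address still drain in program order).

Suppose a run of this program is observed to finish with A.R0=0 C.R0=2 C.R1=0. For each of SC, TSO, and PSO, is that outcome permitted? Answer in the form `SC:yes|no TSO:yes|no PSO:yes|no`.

outcome vector order: (A.R0,C.R0,C.R1)
[SC] allowed = {<0 0 0>; <0 0 1>; <0 0 2>; <0 2 1>; <0 2 2>; <2 0 0>; <2 0 1>; <2 0 2>; <2 2 1>; <2 2 2>}
[TSO] allowed = {<0 0 0>; <0 0 1>; <0 0 2>; <0 2 1>; <0 2 2>; <2 0 0>; <2 0 1>; <2 0 2>; <2 2 1>; <2 2 2>}
[PSO] allowed = {<0 0 0>; <0 0 1>; <0 0 2>; <0 2 0>; <0 2 1>; <0 2 2>; <2 0 0>; <2 0 1>; <2 0 2>; <2 2 0>; <2 2 1>; <2 2 2>}
target <0 2 0> ∈ {PSO}

SC:no TSO:no PSO:yes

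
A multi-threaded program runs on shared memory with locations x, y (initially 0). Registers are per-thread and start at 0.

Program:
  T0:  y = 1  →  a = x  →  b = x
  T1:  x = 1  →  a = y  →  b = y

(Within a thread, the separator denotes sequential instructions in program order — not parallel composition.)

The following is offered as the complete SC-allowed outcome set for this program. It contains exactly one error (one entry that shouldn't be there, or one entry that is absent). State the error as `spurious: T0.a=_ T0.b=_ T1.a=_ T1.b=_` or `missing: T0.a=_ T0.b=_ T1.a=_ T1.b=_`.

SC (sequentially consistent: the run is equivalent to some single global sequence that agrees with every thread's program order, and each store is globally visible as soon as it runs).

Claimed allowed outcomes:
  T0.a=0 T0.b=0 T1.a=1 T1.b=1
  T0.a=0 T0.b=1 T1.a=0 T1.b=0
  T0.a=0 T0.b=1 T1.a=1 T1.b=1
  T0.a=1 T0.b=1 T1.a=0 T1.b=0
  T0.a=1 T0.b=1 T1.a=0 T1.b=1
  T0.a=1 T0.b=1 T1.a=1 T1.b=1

outcome vector order: (T0.a,T0.b,T1.a,T1.b)
[SC] allowed = {<0 0 1 1> <0 1 1 1> <1 1 0 0> <1 1 0 1> <1 1 1 1>}
claimed∖SC = {<0 1 0 0>}

spurious: T0.a=0 T0.b=1 T1.a=0 T1.b=0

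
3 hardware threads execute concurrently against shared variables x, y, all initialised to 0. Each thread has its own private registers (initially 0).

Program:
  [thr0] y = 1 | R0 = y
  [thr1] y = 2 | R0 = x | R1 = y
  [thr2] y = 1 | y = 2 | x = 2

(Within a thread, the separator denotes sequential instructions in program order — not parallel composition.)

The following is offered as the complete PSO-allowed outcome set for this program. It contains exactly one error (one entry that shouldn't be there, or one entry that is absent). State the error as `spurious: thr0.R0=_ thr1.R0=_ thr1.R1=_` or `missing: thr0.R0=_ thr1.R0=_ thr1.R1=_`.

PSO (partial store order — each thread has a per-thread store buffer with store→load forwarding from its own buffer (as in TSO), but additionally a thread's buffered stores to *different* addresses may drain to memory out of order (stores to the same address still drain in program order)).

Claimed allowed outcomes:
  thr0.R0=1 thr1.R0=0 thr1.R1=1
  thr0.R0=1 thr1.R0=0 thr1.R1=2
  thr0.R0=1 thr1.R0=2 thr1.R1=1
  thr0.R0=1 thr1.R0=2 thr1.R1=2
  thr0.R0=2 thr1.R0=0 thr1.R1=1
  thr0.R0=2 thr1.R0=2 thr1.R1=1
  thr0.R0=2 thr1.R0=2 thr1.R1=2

missing: thr0.R0=2 thr1.R0=0 thr1.R1=2

outcome vector order: (thr0.R0,thr1.R0,thr1.R1)
PSO: 8 outcomes — {<1 0 1>; <1 0 2>; <1 2 1>; <1 2 2>; <2 0 1>; <2 0 2>; <2 2 1>; <2 2 2>}
PSO∖claimed = {<2 0 2>}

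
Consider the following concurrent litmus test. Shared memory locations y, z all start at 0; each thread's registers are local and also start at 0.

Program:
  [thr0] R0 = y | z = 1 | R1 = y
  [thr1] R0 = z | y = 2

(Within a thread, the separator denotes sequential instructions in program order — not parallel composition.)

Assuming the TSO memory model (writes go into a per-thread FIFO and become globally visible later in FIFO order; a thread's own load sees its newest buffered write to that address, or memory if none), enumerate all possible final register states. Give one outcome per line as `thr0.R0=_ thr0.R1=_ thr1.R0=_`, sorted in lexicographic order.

thr0.R0=0 thr0.R1=0 thr1.R0=0
thr0.R0=0 thr0.R1=0 thr1.R0=1
thr0.R0=0 thr0.R1=2 thr1.R0=0
thr0.R0=0 thr0.R1=2 thr1.R0=1
thr0.R0=2 thr0.R1=2 thr1.R0=0

outcome vector order: (thr0.R0,thr0.R1,thr1.R0)
|TSO outcomes| = 5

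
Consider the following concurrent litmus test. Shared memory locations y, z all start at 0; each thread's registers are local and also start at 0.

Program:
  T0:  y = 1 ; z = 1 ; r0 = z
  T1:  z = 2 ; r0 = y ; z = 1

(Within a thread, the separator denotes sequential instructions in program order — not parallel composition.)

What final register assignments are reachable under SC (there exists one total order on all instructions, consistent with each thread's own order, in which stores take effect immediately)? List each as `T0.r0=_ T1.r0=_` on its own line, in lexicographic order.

T0.r0=1 T1.r0=0
T0.r0=1 T1.r0=1
T0.r0=2 T1.r0=1

outcome vector order: (T0.r0,T1.r0)
|SC outcomes| = 3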